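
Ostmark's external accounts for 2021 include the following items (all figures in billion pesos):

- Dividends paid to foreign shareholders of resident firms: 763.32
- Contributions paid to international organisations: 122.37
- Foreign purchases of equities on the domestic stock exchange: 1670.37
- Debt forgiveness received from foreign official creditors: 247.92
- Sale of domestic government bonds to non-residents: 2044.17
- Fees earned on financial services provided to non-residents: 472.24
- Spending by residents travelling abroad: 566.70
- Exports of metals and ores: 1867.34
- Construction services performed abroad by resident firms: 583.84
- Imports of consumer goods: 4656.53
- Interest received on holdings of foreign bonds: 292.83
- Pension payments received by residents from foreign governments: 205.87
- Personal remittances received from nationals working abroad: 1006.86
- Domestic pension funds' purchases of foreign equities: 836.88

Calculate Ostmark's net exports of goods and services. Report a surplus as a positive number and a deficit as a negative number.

-2299.81

Goods: 1867.34 - 4656.53 = -2789.19
Services: 583.84 - 566.70 + 472.24 = 489.38
Trade balance = -2789.19 + 489.38 = -2299.81
(Excluded from the trade balance — primary income: dividends paid to foreign shareholders of resident firms 763.32, interest received on holdings of foreign bonds 292.83; secondary income: contributions paid to international organisations 122.37, pension payments received by residents from foreign governments 205.87, personal remittances received from nationals working abroad 1006.86; financial account: foreign purchases of equities on the domestic stock exchange 1670.37, sale of domestic government bonds to non-residents 2044.17, domestic pension funds' purchases of foreign equities 836.88; capital account: debt forgiveness received from foreign official creditors 247.92.)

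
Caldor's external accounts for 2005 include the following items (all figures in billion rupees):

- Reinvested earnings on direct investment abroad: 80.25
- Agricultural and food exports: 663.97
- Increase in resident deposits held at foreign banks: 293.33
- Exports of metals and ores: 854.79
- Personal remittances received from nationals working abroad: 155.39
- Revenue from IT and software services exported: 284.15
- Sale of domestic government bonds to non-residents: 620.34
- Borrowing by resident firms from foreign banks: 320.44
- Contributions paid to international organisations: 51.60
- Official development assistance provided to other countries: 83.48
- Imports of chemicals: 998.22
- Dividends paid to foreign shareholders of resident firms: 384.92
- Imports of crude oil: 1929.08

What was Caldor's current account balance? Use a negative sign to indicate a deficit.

-1408.75

Goods: 854.79 - 1929.08 - 998.22 + 663.97 = -1408.54
Services: 284.15
Primary income: -384.92 + 80.25 = -304.67
Secondary income: 155.39 - 51.60 - 83.48 = 20.31
Current account = (-1408.54) + 284.15 + (-304.67) + 20.31 = -1408.75
(Excluded from the current account — financial account: increase in resident deposits held at foreign banks 293.33, sale of domestic government bonds to non-residents 620.34, borrowing by resident firms from foreign banks 320.44.)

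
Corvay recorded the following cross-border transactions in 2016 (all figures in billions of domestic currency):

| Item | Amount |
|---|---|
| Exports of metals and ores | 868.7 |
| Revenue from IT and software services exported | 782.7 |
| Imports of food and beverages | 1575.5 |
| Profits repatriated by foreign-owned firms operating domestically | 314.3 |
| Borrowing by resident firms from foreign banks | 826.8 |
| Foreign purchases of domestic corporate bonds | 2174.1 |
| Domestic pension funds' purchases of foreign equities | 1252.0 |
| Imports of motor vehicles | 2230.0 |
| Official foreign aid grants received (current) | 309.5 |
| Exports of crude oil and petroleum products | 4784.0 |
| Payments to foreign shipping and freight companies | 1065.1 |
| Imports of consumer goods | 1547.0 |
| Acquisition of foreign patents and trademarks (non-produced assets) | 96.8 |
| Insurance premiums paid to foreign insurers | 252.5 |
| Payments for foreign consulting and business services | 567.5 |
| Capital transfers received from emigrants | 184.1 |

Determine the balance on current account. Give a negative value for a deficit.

Goods: -1547.0 + 868.7 + 4784.0 - 2230.0 - 1575.5 = 300.2
Services: -567.5 - 1065.1 + 782.7 - 252.5 = -1102.4
Primary income: -314.3
Secondary income: 309.5
Current account = 300.2 + (-1102.4) + (-314.3) + 309.5 = -807.0
(Excluded from the current account — financial account: borrowing by resident firms from foreign banks 826.8, foreign purchases of domestic corporate bonds 2174.1, domestic pension funds' purchases of foreign equities 1252.0; capital account: acquisition of foreign patents and trademarks (non-produced assets) 96.8, capital transfers received from emigrants 184.1.)

-807.0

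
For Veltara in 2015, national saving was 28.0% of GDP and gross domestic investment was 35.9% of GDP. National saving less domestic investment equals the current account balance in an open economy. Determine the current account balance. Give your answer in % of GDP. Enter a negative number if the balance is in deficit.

-7.9

S - I = CA (net lending to the rest of the world).
CA = S - I = 28.0 - 35.9 = -7.9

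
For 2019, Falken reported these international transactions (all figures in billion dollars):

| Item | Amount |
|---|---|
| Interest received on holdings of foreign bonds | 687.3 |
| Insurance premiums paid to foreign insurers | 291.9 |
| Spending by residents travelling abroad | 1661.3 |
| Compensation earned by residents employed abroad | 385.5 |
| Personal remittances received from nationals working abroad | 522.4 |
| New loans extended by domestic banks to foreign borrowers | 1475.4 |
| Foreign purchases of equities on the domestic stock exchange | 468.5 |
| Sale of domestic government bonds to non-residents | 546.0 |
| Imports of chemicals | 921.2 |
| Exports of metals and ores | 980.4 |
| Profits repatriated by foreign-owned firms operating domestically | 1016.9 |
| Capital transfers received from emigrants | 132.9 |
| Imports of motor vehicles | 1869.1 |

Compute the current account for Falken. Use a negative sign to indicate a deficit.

Goods: -921.2 + 980.4 - 1869.1 = -1809.9
Services: -291.9 - 1661.3 = -1953.2
Primary income: -1016.9 + 687.3 + 385.5 = 55.9
Secondary income: 522.4
Current account = (-1809.9) + (-1953.2) + 55.9 + 522.4 = -3184.8
(Excluded from the current account — financial account: new loans extended by domestic banks to foreign borrowers 1475.4, foreign purchases of equities on the domestic stock exchange 468.5, sale of domestic government bonds to non-residents 546.0; capital account: capital transfers received from emigrants 132.9.)

-3184.8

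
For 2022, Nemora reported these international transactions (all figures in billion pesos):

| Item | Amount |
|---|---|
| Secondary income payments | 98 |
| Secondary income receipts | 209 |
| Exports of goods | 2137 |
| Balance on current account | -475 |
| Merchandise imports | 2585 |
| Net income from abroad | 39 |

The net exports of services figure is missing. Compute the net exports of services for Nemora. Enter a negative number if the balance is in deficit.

-177

Current account = goods balance + services balance + net primary income + net secondary income
Sum of the known components = -298
Net exports of services = CA - (known components) = -475 - (-298) = -177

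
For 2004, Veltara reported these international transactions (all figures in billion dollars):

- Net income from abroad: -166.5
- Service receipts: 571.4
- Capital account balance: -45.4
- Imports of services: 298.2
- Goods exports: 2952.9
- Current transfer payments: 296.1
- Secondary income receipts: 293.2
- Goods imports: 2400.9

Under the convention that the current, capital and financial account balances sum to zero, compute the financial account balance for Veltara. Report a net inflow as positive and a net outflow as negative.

-610.4

Goods balance = 2952.9 - 2400.9 = 552.0
Services balance = 571.4 - 298.2 = 273.2
Trade balance (goods + services) = 552.0 + 273.2 = 825.2
Net primary income = -166.5
Net secondary income = 293.2 - 296.1 = -2.9
Current account = 825.2 + (-166.5) + (-2.9) = 655.8
Financial account = -(655.8 + (-45.4)) = -610.4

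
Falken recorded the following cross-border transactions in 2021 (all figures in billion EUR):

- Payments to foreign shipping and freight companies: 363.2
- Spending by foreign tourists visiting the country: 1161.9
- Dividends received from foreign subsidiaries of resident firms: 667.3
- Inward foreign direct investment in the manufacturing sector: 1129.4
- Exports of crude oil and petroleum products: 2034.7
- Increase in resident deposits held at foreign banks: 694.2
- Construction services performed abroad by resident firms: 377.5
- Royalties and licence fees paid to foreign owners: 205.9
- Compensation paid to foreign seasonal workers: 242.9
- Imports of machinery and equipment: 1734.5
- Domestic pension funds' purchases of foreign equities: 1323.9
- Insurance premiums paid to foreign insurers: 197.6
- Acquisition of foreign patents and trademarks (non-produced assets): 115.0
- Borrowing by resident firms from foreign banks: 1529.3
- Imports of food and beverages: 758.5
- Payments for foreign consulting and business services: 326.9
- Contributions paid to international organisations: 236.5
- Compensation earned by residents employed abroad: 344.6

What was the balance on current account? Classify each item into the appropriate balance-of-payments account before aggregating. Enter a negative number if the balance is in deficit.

Goods: -758.5 + 2034.7 - 1734.5 = -458.3
Services: 377.5 + 1161.9 - 205.9 - 363.2 - 197.6 - 326.9 = 445.8
Primary income: 344.6 - 242.9 + 667.3 = 769.0
Secondary income: -236.5
Current account = (-458.3) + 445.8 + 769.0 + (-236.5) = 520.0
(Excluded from the current account — financial account: inward foreign direct investment in the manufacturing sector 1129.4, increase in resident deposits held at foreign banks 694.2, domestic pension funds' purchases of foreign equities 1323.9, borrowing by resident firms from foreign banks 1529.3; capital account: acquisition of foreign patents and trademarks (non-produced assets) 115.0.)

520.0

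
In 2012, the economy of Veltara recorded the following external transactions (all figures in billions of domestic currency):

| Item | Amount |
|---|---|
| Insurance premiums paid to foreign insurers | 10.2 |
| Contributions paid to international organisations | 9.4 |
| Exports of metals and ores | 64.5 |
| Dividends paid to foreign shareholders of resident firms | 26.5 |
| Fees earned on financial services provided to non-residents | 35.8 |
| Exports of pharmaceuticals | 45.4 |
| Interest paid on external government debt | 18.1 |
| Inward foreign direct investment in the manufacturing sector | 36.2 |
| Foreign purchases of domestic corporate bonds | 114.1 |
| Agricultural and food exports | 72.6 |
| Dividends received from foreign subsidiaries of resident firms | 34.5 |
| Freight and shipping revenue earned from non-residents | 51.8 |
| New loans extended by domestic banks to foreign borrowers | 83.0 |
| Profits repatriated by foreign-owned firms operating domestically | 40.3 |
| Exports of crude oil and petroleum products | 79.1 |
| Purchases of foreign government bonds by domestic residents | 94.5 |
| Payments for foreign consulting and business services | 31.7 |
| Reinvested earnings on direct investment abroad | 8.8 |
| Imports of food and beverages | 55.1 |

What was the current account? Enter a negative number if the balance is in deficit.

201.2

Goods: 64.5 + 79.1 + 72.6 - 55.1 + 45.4 = 206.5
Services: -31.7 - 10.2 + 35.8 + 51.8 = 45.7
Primary income: 34.5 - 26.5 - 40.3 - 18.1 + 8.8 = -41.6
Secondary income: -9.4
Current account = 206.5 + 45.7 + (-41.6) + (-9.4) = 201.2
(Excluded from the current account — financial account: inward foreign direct investment in the manufacturing sector 36.2, foreign purchases of domestic corporate bonds 114.1, new loans extended by domestic banks to foreign borrowers 83.0, purchases of foreign government bonds by domestic residents 94.5.)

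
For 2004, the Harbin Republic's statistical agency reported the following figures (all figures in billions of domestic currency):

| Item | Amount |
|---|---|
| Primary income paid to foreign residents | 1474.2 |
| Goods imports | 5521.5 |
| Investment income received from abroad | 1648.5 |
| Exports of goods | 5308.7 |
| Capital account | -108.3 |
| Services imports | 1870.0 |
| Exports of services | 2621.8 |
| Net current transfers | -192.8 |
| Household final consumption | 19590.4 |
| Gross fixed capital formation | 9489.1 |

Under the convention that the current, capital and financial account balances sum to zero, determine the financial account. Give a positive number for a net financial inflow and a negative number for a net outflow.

-412.2

Goods balance = 5308.7 - 5521.5 = -212.8
Services balance = 2621.8 - 1870.0 = 751.8
Trade balance (goods + services) = -212.8 + 751.8 = 539.0
Net primary income = 1648.5 - 1474.2 = 174.3
Net secondary income = -192.8
Current account = 539.0 + 174.3 + (-192.8) = 520.5
Financial account = -(520.5 + (-108.3)) = -412.2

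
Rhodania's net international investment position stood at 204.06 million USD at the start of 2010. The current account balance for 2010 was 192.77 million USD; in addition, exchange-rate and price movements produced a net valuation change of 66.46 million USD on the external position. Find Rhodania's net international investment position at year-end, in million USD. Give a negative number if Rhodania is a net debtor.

463.29

Change in NIIP = current account + net valuation change = 192.77 + 66.46 = 259.23
End-of-year NIIP = 204.06 + 259.23 = 463.29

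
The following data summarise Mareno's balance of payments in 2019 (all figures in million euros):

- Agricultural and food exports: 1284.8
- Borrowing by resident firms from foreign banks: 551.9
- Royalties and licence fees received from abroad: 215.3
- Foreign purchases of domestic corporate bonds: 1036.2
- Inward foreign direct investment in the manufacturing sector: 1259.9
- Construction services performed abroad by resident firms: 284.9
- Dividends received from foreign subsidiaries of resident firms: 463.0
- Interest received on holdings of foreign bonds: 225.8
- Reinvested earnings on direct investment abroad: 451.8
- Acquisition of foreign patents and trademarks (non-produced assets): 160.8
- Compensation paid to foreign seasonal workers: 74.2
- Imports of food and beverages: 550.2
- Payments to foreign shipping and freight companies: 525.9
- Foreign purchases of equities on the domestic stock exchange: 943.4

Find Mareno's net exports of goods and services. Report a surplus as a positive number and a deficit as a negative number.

Goods: -550.2 + 1284.8 = 734.6
Services: -525.9 + 215.3 + 284.9 = -25.7
Trade balance = 734.6 + (-25.7) = 708.9
(Excluded from the trade balance — financial account: borrowing by resident firms from foreign banks 551.9, foreign purchases of domestic corporate bonds 1036.2, inward foreign direct investment in the manufacturing sector 1259.9, foreign purchases of equities on the domestic stock exchange 943.4; primary income: dividends received from foreign subsidiaries of resident firms 463.0, interest received on holdings of foreign bonds 225.8, reinvested earnings on direct investment abroad 451.8, compensation paid to foreign seasonal workers 74.2; capital account: acquisition of foreign patents and trademarks (non-produced assets) 160.8.)

708.9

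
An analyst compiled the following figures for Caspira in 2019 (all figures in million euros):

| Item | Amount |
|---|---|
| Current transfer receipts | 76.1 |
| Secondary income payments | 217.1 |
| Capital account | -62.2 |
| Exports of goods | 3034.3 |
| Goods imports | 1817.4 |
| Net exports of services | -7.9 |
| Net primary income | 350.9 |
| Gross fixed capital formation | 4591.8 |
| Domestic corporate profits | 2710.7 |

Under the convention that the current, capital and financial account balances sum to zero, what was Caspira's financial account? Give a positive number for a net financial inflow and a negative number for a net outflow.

Goods balance = 3034.3 - 1817.4 = 1216.9
Services balance = -7.9
Trade balance (goods + services) = 1216.9 + (-7.9) = 1209.0
Net primary income = 350.9
Net secondary income = 76.1 - 217.1 = -141.0
Current account = 1209.0 + 350.9 + (-141.0) = 1418.9
Financial account = -(1418.9 + (-62.2)) = -1356.7

-1356.7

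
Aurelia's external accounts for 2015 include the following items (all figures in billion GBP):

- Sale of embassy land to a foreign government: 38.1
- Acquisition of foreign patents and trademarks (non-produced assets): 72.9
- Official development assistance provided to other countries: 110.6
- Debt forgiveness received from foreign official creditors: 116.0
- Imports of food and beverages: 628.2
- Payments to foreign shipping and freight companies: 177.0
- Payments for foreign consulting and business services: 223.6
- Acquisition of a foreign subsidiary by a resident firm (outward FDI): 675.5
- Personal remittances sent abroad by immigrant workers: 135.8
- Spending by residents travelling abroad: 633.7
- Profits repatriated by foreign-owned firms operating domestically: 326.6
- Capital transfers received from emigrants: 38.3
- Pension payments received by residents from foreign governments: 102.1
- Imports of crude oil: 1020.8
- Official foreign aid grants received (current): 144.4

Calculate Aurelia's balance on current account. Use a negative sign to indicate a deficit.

Goods: -1020.8 - 628.2 = -1649.0
Services: -177.0 - 223.6 - 633.7 = -1034.3
Primary income: -326.6
Secondary income: -135.8 - 110.6 + 144.4 + 102.1 = 0.1
Current account = (-1649.0) + (-1034.3) + (-326.6) + 0.1 = -3009.8
(Excluded from the current account — capital account: sale of embassy land to a foreign government 38.1, acquisition of foreign patents and trademarks (non-produced assets) 72.9, debt forgiveness received from foreign official creditors 116.0, capital transfers received from emigrants 38.3; financial account: acquisition of a foreign subsidiary by a resident firm (outward FDI) 675.5.)

-3009.8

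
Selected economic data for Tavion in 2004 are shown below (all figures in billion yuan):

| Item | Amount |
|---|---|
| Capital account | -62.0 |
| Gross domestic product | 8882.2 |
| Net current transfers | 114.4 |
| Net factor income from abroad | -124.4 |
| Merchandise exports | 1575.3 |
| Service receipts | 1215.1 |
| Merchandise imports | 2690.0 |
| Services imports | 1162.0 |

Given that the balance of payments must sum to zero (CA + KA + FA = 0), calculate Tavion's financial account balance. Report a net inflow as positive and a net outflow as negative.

Goods balance = 1575.3 - 2690.0 = -1114.7
Services balance = 1215.1 - 1162.0 = 53.1
Trade balance (goods + services) = -1114.7 + 53.1 = -1061.6
Net primary income = -124.4
Net secondary income = 114.4
Current account = -1061.6 + (-124.4) + 114.4 = -1071.6
Financial account = -(-1071.6 + (-62.0)) = 1133.6

1133.6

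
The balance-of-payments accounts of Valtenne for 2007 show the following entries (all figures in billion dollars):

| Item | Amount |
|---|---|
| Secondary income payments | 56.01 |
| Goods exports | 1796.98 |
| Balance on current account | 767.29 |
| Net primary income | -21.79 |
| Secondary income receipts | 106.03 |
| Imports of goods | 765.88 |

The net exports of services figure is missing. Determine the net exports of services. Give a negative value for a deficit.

-292.04

Current account = goods balance + services balance + net primary income + net secondary income
Sum of the known components = 1059.33
Net exports of services = CA - (known components) = 767.29 - 1059.33 = -292.04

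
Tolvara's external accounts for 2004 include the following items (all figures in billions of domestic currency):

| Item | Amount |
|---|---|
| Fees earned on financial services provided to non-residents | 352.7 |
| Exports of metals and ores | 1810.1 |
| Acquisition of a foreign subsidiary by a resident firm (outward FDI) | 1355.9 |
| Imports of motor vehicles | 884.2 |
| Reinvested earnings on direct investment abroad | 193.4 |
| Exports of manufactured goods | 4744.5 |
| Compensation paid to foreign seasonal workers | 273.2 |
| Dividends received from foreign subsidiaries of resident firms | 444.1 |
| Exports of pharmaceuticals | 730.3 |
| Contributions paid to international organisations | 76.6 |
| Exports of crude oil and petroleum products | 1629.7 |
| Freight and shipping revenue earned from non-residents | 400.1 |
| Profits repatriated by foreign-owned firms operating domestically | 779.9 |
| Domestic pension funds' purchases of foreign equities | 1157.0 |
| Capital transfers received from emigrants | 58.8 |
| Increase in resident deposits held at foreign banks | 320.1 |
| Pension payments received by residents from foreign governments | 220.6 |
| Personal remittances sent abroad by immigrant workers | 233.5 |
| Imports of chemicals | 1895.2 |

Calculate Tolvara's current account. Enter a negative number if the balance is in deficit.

Goods: 730.3 + 1810.1 + 1629.7 + 4744.5 - 1895.2 - 884.2 = 6135.2
Services: 352.7 + 400.1 = 752.8
Primary income: -273.2 - 779.9 + 444.1 + 193.4 = -415.6
Secondary income: -76.6 - 233.5 + 220.6 = -89.5
Current account = 6135.2 + 752.8 + (-415.6) + (-89.5) = 6382.9
(Excluded from the current account — financial account: acquisition of a foreign subsidiary by a resident firm (outward FDI) 1355.9, domestic pension funds' purchases of foreign equities 1157.0, increase in resident deposits held at foreign banks 320.1; capital account: capital transfers received from emigrants 58.8.)

6382.9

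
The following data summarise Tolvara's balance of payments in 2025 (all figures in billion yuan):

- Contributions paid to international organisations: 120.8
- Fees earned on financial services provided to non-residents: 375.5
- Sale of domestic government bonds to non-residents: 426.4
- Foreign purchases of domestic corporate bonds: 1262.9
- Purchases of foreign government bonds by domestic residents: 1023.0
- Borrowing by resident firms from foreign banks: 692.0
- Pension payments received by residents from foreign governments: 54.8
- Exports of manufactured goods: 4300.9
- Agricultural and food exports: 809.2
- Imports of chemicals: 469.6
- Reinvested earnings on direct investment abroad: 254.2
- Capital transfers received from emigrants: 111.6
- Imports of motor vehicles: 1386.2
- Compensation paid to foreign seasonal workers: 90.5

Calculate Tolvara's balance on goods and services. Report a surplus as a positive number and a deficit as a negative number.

Goods: -469.6 + 4300.9 + 809.2 - 1386.2 = 3254.3
Services: 375.5
Trade balance = 3254.3 + 375.5 = 3629.8
(Excluded from the trade balance — secondary income: contributions paid to international organisations 120.8, pension payments received by residents from foreign governments 54.8; financial account: sale of domestic government bonds to non-residents 426.4, foreign purchases of domestic corporate bonds 1262.9, purchases of foreign government bonds by domestic residents 1023.0, borrowing by resident firms from foreign banks 692.0; primary income: reinvested earnings on direct investment abroad 254.2, compensation paid to foreign seasonal workers 90.5; capital account: capital transfers received from emigrants 111.6.)

3629.8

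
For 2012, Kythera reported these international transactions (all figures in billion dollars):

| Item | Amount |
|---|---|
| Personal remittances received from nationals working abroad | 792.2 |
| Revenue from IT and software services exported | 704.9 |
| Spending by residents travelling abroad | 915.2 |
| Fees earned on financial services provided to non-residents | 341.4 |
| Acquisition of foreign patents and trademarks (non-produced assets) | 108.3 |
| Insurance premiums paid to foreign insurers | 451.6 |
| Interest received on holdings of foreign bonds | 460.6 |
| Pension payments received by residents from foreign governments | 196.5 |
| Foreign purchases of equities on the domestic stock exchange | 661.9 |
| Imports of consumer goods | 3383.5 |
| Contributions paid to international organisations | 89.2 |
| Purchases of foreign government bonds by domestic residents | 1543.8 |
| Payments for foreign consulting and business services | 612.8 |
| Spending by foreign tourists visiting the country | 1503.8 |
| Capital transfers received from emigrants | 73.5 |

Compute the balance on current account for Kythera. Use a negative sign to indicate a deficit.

Goods: -3383.5
Services: -612.8 - 915.2 + 704.9 + 341.4 - 451.6 + 1503.8 = 570.5
Primary income: 460.6
Secondary income: -89.2 + 792.2 + 196.5 = 899.5
Current account = (-3383.5) + 570.5 + 460.6 + 899.5 = -1452.9
(Excluded from the current account — capital account: acquisition of foreign patents and trademarks (non-produced assets) 108.3, capital transfers received from emigrants 73.5; financial account: foreign purchases of equities on the domestic stock exchange 661.9, purchases of foreign government bonds by domestic residents 1543.8.)

-1452.9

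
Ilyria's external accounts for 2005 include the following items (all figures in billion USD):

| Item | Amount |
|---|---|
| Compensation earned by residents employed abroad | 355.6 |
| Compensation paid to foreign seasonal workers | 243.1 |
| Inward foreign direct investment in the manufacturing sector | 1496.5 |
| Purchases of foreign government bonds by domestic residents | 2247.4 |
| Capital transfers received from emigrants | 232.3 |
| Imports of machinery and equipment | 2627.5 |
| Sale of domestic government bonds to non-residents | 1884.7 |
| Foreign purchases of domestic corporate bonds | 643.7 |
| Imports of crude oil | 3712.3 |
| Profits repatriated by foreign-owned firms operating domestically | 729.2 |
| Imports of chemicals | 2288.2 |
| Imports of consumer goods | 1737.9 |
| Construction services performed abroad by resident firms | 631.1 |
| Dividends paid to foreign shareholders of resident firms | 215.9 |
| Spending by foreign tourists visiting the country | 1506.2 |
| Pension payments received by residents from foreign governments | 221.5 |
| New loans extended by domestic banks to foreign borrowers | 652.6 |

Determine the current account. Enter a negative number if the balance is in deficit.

-8839.7

Goods: -2627.5 - 3712.3 - 1737.9 - 2288.2 = -10365.9
Services: 631.1 + 1506.2 = 2137.3
Primary income: -243.1 - 729.2 + 355.6 - 215.9 = -832.6
Secondary income: 221.5
Current account = (-10365.9) + 2137.3 + (-832.6) + 221.5 = -8839.7
(Excluded from the current account — financial account: inward foreign direct investment in the manufacturing sector 1496.5, purchases of foreign government bonds by domestic residents 2247.4, sale of domestic government bonds to non-residents 1884.7, foreign purchases of domestic corporate bonds 643.7, new loans extended by domestic banks to foreign borrowers 652.6; capital account: capital transfers received from emigrants 232.3.)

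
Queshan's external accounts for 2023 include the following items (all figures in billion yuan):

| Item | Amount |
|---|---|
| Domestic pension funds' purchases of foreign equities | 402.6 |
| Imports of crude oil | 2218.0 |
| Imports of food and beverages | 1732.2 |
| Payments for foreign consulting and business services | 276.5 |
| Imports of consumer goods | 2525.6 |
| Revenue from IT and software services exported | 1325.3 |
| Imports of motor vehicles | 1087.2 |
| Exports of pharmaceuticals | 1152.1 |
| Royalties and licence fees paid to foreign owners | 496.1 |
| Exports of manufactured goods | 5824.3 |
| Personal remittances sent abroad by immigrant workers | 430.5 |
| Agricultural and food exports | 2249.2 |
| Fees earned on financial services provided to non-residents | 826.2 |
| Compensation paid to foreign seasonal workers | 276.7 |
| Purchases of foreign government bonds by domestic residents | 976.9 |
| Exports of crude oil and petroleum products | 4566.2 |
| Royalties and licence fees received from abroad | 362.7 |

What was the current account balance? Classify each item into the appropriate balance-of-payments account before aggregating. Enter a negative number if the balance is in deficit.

7263.2

Goods: -1087.2 - 2218.0 + 2249.2 - 2525.6 + 5824.3 + 4566.2 + 1152.1 - 1732.2 = 6228.8
Services: 826.2 - 496.1 - 276.5 + 362.7 + 1325.3 = 1741.6
Primary income: -276.7
Secondary income: -430.5
Current account = 6228.8 + 1741.6 + (-276.7) + (-430.5) = 7263.2
(Excluded from the current account — financial account: domestic pension funds' purchases of foreign equities 402.6, purchases of foreign government bonds by domestic residents 976.9.)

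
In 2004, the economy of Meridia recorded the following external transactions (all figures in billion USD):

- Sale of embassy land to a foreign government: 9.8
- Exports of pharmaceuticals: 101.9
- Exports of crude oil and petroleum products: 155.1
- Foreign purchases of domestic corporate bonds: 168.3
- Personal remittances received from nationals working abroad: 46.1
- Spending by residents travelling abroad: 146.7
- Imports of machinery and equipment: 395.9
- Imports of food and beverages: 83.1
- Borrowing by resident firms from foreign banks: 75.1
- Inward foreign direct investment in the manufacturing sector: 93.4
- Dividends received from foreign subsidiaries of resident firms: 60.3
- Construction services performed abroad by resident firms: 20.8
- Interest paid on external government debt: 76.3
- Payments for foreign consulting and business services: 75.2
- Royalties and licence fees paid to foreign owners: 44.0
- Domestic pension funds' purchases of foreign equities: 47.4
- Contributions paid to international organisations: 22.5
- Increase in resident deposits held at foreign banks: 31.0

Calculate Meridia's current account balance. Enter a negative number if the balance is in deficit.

Goods: -83.1 + 155.1 - 395.9 + 101.9 = -222.0
Services: -44.0 + 20.8 - 146.7 - 75.2 = -245.1
Primary income: 60.3 - 76.3 = -16.0
Secondary income: -22.5 + 46.1 = 23.6
Current account = (-222.0) + (-245.1) + (-16.0) + 23.6 = -459.5
(Excluded from the current account — capital account: sale of embassy land to a foreign government 9.8; financial account: foreign purchases of domestic corporate bonds 168.3, borrowing by resident firms from foreign banks 75.1, inward foreign direct investment in the manufacturing sector 93.4, domestic pension funds' purchases of foreign equities 47.4, increase in resident deposits held at foreign banks 31.0.)

-459.5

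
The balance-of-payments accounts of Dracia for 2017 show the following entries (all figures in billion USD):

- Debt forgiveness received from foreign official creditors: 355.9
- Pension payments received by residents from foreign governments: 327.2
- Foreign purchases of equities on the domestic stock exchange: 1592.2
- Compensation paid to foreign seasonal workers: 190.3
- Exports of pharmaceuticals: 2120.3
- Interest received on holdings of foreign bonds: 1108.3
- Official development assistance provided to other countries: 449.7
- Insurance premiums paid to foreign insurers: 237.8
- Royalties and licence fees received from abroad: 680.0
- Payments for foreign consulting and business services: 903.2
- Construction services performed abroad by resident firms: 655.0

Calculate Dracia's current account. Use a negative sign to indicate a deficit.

3109.8

Goods: 2120.3
Services: -237.8 + 655.0 - 903.2 + 680.0 = 194.0
Primary income: -190.3 + 1108.3 = 918.0
Secondary income: 327.2 - 449.7 = -122.5
Current account = 2120.3 + 194.0 + 918.0 + (-122.5) = 3109.8
(Excluded from the current account — capital account: debt forgiveness received from foreign official creditors 355.9; financial account: foreign purchases of equities on the domestic stock exchange 1592.2.)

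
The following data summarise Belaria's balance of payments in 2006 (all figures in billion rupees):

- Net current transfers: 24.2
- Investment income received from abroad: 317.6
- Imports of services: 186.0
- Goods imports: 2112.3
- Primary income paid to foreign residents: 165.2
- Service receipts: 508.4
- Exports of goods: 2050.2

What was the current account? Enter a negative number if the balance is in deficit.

Goods balance = 2050.2 - 2112.3 = -62.1
Services balance = 508.4 - 186.0 = 322.4
Trade balance (goods + services) = -62.1 + 322.4 = 260.3
Net primary income = 317.6 - 165.2 = 152.4
Net secondary income = 24.2
Current account = 260.3 + 152.4 + 24.2 = 436.9

436.9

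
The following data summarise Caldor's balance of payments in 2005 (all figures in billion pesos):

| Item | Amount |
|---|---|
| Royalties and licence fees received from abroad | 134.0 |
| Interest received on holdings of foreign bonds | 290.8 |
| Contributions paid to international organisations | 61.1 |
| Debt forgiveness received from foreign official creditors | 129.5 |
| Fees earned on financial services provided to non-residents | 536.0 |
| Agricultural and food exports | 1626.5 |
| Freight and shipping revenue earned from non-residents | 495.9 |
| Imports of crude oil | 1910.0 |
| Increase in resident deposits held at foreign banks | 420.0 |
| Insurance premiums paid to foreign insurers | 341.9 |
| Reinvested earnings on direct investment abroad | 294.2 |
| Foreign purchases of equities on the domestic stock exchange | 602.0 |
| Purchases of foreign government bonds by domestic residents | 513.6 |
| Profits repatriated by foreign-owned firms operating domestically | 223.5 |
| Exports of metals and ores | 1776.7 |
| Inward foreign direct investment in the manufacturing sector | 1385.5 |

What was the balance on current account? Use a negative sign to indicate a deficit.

Goods: 1626.5 - 1910.0 + 1776.7 = 1493.2
Services: 134.0 - 341.9 + 495.9 + 536.0 = 824.0
Primary income: -223.5 + 294.2 + 290.8 = 361.5
Secondary income: -61.1
Current account = 1493.2 + 824.0 + 361.5 + (-61.1) = 2617.6
(Excluded from the current account — capital account: debt forgiveness received from foreign official creditors 129.5; financial account: increase in resident deposits held at foreign banks 420.0, foreign purchases of equities on the domestic stock exchange 602.0, purchases of foreign government bonds by domestic residents 513.6, inward foreign direct investment in the manufacturing sector 1385.5.)

2617.6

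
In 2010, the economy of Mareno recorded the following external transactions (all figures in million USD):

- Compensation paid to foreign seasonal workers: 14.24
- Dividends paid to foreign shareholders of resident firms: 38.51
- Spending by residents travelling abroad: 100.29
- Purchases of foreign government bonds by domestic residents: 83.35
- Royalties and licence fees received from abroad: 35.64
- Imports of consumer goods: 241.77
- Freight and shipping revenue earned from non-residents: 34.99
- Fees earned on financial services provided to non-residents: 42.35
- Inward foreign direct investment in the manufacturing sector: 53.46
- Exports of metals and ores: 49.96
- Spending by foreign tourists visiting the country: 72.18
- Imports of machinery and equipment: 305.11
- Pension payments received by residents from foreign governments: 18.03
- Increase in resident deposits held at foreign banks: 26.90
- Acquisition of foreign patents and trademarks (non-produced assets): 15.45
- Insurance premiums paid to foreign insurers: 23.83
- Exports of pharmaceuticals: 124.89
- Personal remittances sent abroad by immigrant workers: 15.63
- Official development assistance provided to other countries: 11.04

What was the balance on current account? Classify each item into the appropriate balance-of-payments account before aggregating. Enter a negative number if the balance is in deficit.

Goods: 49.96 - 241.77 - 305.11 + 124.89 = -372.03
Services: 72.18 + 34.99 + 35.64 + 42.35 - 100.29 - 23.83 = 61.04
Primary income: -38.51 - 14.24 = -52.75
Secondary income: -15.63 + 18.03 - 11.04 = -8.64
Current account = (-372.03) + 61.04 + (-52.75) + (-8.64) = -372.38
(Excluded from the current account — financial account: purchases of foreign government bonds by domestic residents 83.35, inward foreign direct investment in the manufacturing sector 53.46, increase in resident deposits held at foreign banks 26.90; capital account: acquisition of foreign patents and trademarks (non-produced assets) 15.45.)

-372.38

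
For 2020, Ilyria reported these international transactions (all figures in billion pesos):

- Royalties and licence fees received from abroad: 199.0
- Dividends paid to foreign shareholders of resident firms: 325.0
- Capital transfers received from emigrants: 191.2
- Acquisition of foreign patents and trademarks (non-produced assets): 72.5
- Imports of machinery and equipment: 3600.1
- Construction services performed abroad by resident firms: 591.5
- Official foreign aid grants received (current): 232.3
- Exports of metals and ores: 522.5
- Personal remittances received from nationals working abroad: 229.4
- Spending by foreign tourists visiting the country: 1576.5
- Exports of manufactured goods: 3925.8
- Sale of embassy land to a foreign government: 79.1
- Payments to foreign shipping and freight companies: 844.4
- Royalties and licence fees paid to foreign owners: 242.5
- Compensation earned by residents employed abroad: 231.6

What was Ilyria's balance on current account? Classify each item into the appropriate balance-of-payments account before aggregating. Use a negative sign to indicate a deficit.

2496.6

Goods: 522.5 - 3600.1 + 3925.8 = 848.2
Services: -844.4 + 1576.5 + 591.5 - 242.5 + 199.0 = 1280.1
Primary income: 231.6 - 325.0 = -93.4
Secondary income: 232.3 + 229.4 = 461.7
Current account = 848.2 + 1280.1 + (-93.4) + 461.7 = 2496.6
(Excluded from the current account — capital account: capital transfers received from emigrants 191.2, acquisition of foreign patents and trademarks (non-produced assets) 72.5, sale of embassy land to a foreign government 79.1.)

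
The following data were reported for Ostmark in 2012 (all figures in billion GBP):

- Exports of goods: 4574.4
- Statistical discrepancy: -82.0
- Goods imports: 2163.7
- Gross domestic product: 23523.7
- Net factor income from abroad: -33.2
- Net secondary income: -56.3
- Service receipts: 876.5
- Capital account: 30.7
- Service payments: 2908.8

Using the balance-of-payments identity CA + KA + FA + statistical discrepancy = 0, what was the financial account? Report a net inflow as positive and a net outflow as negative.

-237.6

Goods balance = 4574.4 - 2163.7 = 2410.7
Services balance = 876.5 - 2908.8 = -2032.3
Trade balance (goods + services) = 2410.7 + (-2032.3) = 378.4
Net primary income = -33.2
Net secondary income = -56.3
Current account = 378.4 + (-33.2) + (-56.3) = 288.9
Financial account = -(288.9 + 30.7 + (-82.0)) = -237.6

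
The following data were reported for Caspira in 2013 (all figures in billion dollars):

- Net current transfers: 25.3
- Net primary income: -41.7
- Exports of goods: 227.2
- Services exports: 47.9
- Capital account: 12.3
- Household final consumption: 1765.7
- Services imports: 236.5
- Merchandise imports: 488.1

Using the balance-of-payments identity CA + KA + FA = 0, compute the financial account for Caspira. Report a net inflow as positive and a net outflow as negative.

453.6

Goods balance = 227.2 - 488.1 = -260.9
Services balance = 47.9 - 236.5 = -188.6
Trade balance (goods + services) = -260.9 + (-188.6) = -449.5
Net primary income = -41.7
Net secondary income = 25.3
Current account = -449.5 + (-41.7) + 25.3 = -465.9
Financial account = -(-465.9 + 12.3) = 453.6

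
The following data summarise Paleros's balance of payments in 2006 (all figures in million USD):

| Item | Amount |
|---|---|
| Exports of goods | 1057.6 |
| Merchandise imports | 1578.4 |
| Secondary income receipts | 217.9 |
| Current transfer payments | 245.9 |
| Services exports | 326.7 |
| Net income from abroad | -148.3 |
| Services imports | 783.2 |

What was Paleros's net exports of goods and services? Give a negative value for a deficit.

-977.3

Goods balance = 1057.6 - 1578.4 = -520.8
Services balance = 326.7 - 783.2 = -456.5
Trade balance (goods + services) = -520.8 + (-456.5) = -977.3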